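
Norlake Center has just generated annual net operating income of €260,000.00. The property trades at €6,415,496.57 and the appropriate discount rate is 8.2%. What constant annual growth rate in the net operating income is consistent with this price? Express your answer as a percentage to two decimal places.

3.99%

P = D₀(1+g)/(r−g) ⇒ P(r−g) = D₀(1+g) ⇒ g(P+D₀) = P·r − D₀
g = (P·r − D₀)/(P + D₀) = (€6,415,496.57×0.082 − €260,000.00) / (€6,415,496.57 + €260,000.00) = 0.039858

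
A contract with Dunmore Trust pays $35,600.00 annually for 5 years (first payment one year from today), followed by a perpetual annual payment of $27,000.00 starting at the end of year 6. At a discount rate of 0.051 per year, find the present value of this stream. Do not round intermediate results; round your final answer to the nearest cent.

PV of 5-year annuity: $35,600.00 × [1 − (1+0.051)^−5] / 0.051 = 153704.23828
Perpetuity value at year 5: $27,000.00 / 0.051 = 529411.76471
PV of perpetuity: 529411.76471 / (1+0.051)^5 = 412838.32556
Total PV = 153704.23828 + 412838.32556 = 566542.56384

$566542.56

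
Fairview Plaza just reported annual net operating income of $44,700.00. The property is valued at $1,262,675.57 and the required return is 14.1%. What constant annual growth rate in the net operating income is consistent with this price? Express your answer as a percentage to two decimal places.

P = D₀(1+g)/(r−g) ⇒ P(r−g) = D₀(1+g) ⇒ g(P+D₀) = P·r − D₀
g = (P·r − D₀)/(P + D₀) = ($1,262,675.57×0.141 − $44,700.00) / ($1,262,675.57 + $44,700.00) = 0.101988

10.20%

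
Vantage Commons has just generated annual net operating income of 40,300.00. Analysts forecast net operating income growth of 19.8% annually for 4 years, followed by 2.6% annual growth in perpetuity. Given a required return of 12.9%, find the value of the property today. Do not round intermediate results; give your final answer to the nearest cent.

696321.71

D_1 = 48279.40000
D_2 = 57838.72120
D_3 = 69290.78800
D_4 = 83010.36402
Terminal value at year 4: TV = D_4×(1+g_2)/(r−g_2) = 85168.63349/0.103 = 826879.93675
P_0 = D_1/(1+r)^1 + D_2/(1+r)^2 + D_3/(1+r)^3 + D_4/(1+r)^4 + TV/(1+r)^4
    = 42762.97609 + 45376.47950 + 48149.70986 + 51092.42907 + 508940.11866 = 696321.71317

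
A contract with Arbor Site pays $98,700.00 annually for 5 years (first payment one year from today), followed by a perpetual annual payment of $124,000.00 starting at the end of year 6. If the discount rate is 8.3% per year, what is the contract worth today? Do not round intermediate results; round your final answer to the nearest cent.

PV of 5-year annuity: $98,700.00 × [1 − (1+0.083)^−5] / 0.083 = 390984.09615
Perpetuity value at year 5: $124,000.00 / 0.083 = 1493975.90361
PV of perpetuity: 1493975.90361 / (1+0.083)^5 = 1002769.94695
Total PV = 390984.09615 + 1002769.94695 = 1393754.04310

$1393754.04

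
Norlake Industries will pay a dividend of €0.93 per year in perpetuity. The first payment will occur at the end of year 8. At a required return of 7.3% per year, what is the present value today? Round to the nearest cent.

Value at end of year 7: C / r = €0.93 / 0.073 = €12.7397
Discount to today: PV = €12.7397 / (1 + 0.073)^7 = €12.7397 / 1.637563 = €7.78

€7.78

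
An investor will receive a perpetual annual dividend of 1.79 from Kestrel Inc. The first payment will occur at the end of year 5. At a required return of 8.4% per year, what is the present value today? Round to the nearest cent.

Value at end of year 4: C / r = 1.79 / 0.084 = 21.3095
Discount to today: PV = 21.3095 / (1 + 0.084)^4 = 21.3095 / 1.380757 = 15.43

15.43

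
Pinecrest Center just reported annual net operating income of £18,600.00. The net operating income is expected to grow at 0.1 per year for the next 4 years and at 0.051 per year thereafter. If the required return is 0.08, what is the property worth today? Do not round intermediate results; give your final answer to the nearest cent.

D_1 = 20460.00000
D_2 = 22506.00000
D_3 = 24756.60000
D_4 = 27232.26000
Terminal value at year 4: TV = D_4×(1+g_2)/(r−g_2) = 28621.10526/0.029 = 986934.66414
P_0 = D_1/(1+r)^1 + D_2/(1+r)^2 + D_3/(1+r)^3 + D_4/(1+r)^4 + TV/(1+r)^4
    = 18944.44444 + 19295.26749 + 19652.58726 + 20016.52406 + 725426.44090 = 803335.26415

£803335.26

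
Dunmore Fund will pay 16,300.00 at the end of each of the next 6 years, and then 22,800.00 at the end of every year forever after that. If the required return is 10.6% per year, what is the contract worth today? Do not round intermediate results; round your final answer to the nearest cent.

187276.05

PV of 6-year annuity: 16,300.00 × [1 − (1+0.106)^−6] / 0.106 = 69759.71744
Perpetuity value at year 6: 22,800.00 / 0.106 = 215094.33962
PV of perpetuity: 215094.33962 / (1+0.106)^6 = 117516.32995
Total PV = 69759.71744 + 117516.32995 = 187276.04739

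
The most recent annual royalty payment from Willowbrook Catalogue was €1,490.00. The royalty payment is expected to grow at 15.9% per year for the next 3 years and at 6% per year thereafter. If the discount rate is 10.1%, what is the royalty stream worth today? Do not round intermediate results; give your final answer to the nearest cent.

D_1 = 1726.91000
D_2 = 2001.48869
D_3 = 2319.72539
Terminal value at year 3: TV = D_3×(1+g_2)/(r−g_2) = 2458.90892/0.041 = 59973.38818
P_0 = D_1/(1+r)^1 + D_2/(1+r)^2 + D_3/(1+r)^3 + TV/(1+r)^3
    = 1568.49228 + 1651.11948 + 1738.09944 + 44936.22940 = 49893.94060

€49893.94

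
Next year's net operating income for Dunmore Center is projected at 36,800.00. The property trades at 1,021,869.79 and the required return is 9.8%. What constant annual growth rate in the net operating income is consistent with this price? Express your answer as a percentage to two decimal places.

6.20%

P = D₁/(r−g) ⇒ g = r − D₁/P = 0.098 − 36,800.00/1,021,869.79 = 0.061988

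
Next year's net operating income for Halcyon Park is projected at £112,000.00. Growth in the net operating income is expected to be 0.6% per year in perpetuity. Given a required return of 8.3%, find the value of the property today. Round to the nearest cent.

Growing perpetuity: P = D₁ / (r − g) = £112,000.0000 / (0.083 − 0.006) = £1,454,545.45

£1454545.45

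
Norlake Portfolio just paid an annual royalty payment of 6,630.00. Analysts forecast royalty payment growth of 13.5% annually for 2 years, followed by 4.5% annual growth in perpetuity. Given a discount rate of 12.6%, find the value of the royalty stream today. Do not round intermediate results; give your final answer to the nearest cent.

100327.40

D_1 = 7525.05000
D_2 = 8540.93175
Terminal value at year 2: TV = D_2×(1+g_2)/(r−g_2) = 8925.27368/0.081 = 110188.56394
P_0 = D_1/(1+r)^1 + D_2/(1+r)^2 + TV/(1+r)^2
    = 6682.99290 + 6736.40936 + 86907.99726 = 100327.39951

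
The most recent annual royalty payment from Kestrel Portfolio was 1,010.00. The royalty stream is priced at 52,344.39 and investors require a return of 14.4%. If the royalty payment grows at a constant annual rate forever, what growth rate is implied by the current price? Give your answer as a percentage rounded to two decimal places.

P = D₀(1+g)/(r−g) ⇒ P(r−g) = D₀(1+g) ⇒ g(P+D₀) = P·r − D₀
g = (P·r − D₀)/(P + D₀) = (52,344.39×0.144 − 1,010.00) / (52,344.39 + 1,010.00) = 0.122344

12.23%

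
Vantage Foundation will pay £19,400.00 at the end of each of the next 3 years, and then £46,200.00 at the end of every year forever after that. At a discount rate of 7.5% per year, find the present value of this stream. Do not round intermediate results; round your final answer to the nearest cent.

£546305.91

PV of 3-year annuity: £19,400.00 × [1 − (1+0.075)^−3] / 0.075 = 50450.19935
Perpetuity value at year 3: £46,200.00 / 0.075 = 616000.00000
PV of perpetuity: 616000.00000 / (1+0.075)^3 = 495855.71082
Total PV = 50450.19935 + 495855.71082 = 546305.91017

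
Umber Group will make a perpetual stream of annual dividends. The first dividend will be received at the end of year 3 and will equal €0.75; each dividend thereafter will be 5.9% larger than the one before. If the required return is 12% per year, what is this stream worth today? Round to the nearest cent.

€9.80

Value at end of year 2: C₁ / (r − g) = €0.75 / (0.12 − 0.059) = €12.2951
Discount to today: PV = €12.2951 / (1 + 0.12)^2 = €12.2951 / 1.254400 = €9.80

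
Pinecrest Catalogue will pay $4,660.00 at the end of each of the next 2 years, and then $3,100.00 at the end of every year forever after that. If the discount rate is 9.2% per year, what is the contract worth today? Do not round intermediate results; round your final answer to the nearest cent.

$36432.44

PV of 2-year annuity: $4,660.00 × [1 − (1+0.092)^−2] / 0.092 = 8175.27405
Perpetuity value at year 2: $3,100.00 / 0.092 = 33695.65217
PV of perpetuity: 33695.65217 / (1+0.092)^2 = 28257.16514
Total PV = 8175.27405 + 28257.16514 = 36432.43920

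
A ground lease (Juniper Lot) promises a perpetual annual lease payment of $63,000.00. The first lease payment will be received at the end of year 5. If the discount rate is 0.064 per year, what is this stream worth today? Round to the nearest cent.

Value at end of year 4: C / r = $63,000.00 / 0.064 = $984,375.0000
Discount to today: PV = $984,375.0000 / (1 + 0.064)^4 = $984,375.0000 / 1.281641 = $768,058.08

$768058.08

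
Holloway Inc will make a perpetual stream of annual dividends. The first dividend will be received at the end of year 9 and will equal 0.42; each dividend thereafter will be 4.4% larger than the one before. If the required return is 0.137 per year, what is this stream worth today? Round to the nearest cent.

1.62

Value at end of year 8: C₁ / (r − g) = 0.42 / (0.137 − 0.044) = 4.5161
Discount to today: PV = 4.5161 / (1 + 0.137)^8 = 4.5161 / 2.793082 = 1.62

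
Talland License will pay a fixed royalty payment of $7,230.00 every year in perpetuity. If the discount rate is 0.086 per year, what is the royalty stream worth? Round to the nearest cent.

Level perpetuity: PV = C / r = $7,230.00 / 0.086 = $84,069.77

$84069.77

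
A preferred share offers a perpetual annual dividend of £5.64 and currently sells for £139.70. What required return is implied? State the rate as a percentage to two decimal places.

4.04%

P = C/r ⇒ r = C/P = £5.64/£139.70 = 0.040372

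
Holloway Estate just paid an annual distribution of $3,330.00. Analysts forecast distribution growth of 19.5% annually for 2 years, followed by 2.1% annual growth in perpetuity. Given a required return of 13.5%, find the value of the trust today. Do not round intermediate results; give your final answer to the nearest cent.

D_1 = 3979.35000
D_2 = 4755.32325
Terminal value at year 2: TV = D_2×(1+g_2)/(r−g_2) = 4855.18504/0.114 = 42589.34244
P_0 = D_1/(1+r)^1 + D_2/(1+r)^2 + TV/(1+r)^2
    = 3506.03524 + 3691.37631 + 33060.48434 = 40257.89590

$40257.90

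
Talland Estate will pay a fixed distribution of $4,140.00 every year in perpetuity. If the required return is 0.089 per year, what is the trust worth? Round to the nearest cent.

Level perpetuity: PV = C / r = $4,140.00 / 0.089 = $46,516.85

$46516.85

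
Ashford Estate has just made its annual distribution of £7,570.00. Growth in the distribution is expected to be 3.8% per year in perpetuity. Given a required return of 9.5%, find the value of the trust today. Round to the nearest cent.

£137853.68

D₁ = D₀ × (1 + g) = £7,570.00 × 1.038 = £7,857.6600
Growing perpetuity: P = D₁ / (r − g) = £7,857.6600 / (0.095 − 0.038) = £137,853.68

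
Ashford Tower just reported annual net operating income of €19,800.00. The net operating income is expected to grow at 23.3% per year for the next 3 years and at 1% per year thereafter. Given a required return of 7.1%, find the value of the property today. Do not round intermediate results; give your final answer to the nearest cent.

D_1 = 24413.40000
D_2 = 30101.72220
D_3 = 37115.42347
Terminal value at year 3: TV = D_3×(1+g_2)/(r−g_2) = 37486.57771/0.061 = 614534.06078
P_0 = D_1/(1+r)^1 + D_2/(1+r)^2 + D_3/(1+r)^3 + TV/(1+r)^3
    = 22794.95798 + 26242.93482 + 30212.45437 + 500238.99865 = 579489.34583

€579489.35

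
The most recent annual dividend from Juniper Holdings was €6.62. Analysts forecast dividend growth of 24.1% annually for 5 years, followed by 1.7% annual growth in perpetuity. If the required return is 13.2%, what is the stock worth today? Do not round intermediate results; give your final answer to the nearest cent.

D_1 = 8.21542
D_2 = 10.19534
D_3 = 12.65241
D_4 = 15.70164
D_5 = 19.48574
Terminal value at year 5: TV = D_5×(1+g_2)/(r−g_2) = 19.81700/0.115 = 172.32172
P_0 = D_1/(1+r)^1 + D_2/(1+r)^2 + D_3/(1+r)^3 + D_4/(1+r)^4 + D_5/(1+r)^5 + TV/(1+r)^5
    = 7.25744 + 7.95626 + 8.72236 + 9.56223 + 10.48298 + 92.70601 = 136.68728

€136.69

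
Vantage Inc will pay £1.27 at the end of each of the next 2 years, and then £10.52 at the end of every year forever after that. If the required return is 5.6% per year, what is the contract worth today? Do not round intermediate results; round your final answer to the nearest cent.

£170.80

PV of 2-year annuity: £1.27 × [1 − (1+0.056)^−2] / 0.056 = 2.34153
Perpetuity value at year 2: £10.52 / 0.056 = 187.85714
PV of perpetuity: 187.85714 / (1+0.056)^2 = 168.46119
Total PV = 2.34153 + 168.46119 = 170.80272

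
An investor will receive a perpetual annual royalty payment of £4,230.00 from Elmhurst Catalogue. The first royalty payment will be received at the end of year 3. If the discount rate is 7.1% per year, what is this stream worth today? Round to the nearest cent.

Value at end of year 2: C / r = £4,230.00 / 0.071 = £59,577.4648
Discount to today: PV = £59,577.4648 / (1 + 0.071)^2 = £59,577.4648 / 1.147041 = £51,940.14

£51940.14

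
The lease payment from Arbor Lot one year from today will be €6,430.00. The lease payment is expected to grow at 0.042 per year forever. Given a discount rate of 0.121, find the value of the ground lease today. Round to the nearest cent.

Growing perpetuity: P = D₁ / (r − g) = €6,430.0000 / (0.121 − 0.042) = €81,392.41

€81392.41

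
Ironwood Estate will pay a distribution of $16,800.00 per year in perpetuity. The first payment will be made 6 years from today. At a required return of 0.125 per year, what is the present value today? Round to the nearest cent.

$74582.45

Value at end of year 5: C / r = $16,800.00 / 0.125 = $134,400.0000
Discount to today: PV = $134,400.0000 / (1 + 0.125)^5 = $134,400.0000 / 1.802032 = $74,582.45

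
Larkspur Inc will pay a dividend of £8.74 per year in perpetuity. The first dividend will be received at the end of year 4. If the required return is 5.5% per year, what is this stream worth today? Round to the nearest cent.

Value at end of year 3: C / r = £8.74 / 0.055 = £158.9091
Discount to today: PV = £158.9091 / (1 + 0.055)^3 = £158.9091 / 1.174241 = £135.33

£135.33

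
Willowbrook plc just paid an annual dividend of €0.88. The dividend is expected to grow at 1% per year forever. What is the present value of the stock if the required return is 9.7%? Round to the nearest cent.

D₁ = D₀ × (1 + g) = €0.88 × 1.01 = €0.8888
Growing perpetuity: P = D₁ / (r − g) = €0.8888 / (0.097 − 0.01) = €10.22

€10.22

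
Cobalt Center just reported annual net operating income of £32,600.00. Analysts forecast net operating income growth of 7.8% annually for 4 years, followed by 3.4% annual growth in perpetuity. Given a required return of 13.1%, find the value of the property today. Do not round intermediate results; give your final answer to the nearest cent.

D_1 = 35142.80000
D_2 = 37883.93840
D_3 = 40838.88560
D_4 = 44024.31867
Terminal value at year 4: TV = D_4×(1+g_2)/(r−g_2) = 45521.14551/0.097 = 469290.15986
P_0 = D_1/(1+r)^1 + D_2/(1+r)^2 + D_3/(1+r)^3 + D_4/(1+r)^4 + TV/(1+r)^4
    = 31072.32538 + 29616.23939 + 28228.38733 + 26905.57165 + 286807.84627 = 402630.37002

£402630.37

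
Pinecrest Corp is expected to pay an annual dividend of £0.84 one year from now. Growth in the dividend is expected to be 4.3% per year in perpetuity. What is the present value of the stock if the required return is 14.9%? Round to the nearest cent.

£7.92

Growing perpetuity: P = D₁ / (r − g) = £0.8400 / (0.149 − 0.043) = £7.92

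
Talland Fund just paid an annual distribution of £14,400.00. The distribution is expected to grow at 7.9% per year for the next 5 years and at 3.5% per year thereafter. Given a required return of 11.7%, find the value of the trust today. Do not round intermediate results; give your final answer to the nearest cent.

D_1 = 15537.60000
D_2 = 16765.07040
D_3 = 18089.51096
D_4 = 19518.58233
D_5 = 21060.55033
Terminal value at year 5: TV = D_5×(1+g_2)/(r−g_2) = 21797.66959/0.082 = 265825.23894
P_0 = D_1/(1+r)^1 + D_2/(1+r)^2 + D_3/(1+r)^3 + D_4/(1+r)^4 + D_5/(1+r)^5 + TV/(1+r)^5
    = 13910.11638 + 13436.89846 + 12979.77926 + 12538.21112 + 12111.66500 + 152872.84478 = 217849.51500

£217849.51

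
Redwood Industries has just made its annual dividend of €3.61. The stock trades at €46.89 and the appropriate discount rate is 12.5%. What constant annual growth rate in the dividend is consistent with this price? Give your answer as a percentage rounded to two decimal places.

4.46%

P = D₀(1+g)/(r−g) ⇒ P(r−g) = D₀(1+g) ⇒ g(P+D₀) = P·r − D₀
g = (P·r − D₀)/(P + D₀) = (€46.89×0.125 − €3.61) / (€46.89 + €3.61) = 0.044579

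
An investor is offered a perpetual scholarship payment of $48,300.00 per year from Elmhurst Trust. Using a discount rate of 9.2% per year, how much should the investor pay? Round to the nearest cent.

$525000.00

Level perpetuity: PV = C / r = $48,300.00 / 0.092 = $525,000.00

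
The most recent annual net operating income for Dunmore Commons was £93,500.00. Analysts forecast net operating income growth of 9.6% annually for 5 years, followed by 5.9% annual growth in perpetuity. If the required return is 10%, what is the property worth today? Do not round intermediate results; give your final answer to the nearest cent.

£2833869.67

D_1 = 102476.00000
D_2 = 112313.69600
D_3 = 123095.81082
D_4 = 134913.00865
D_5 = 147864.65749
Terminal value at year 5: TV = D_5×(1+g_2)/(r−g_2) = 156588.67228/0.041 = 3819235.90919
P_0 = D_1/(1+r)^1 + D_2/(1+r)^2 + D_3/(1+r)^3 + D_4/(1+r)^4 + D_5/(1+r)^5 + TV/(1+r)^5
    = 93160.00000 + 92821.23636 + 92483.70460 + 92147.40021 + 91812.31876 + 2371445.01381 = 2833869.67374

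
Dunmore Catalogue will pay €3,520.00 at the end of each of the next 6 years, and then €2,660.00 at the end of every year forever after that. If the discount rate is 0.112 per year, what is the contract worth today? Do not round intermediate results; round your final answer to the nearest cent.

€27367.40

PV of 6-year annuity: €3,520.00 × [1 − (1+0.112)^−6] / 0.112 = 14806.08767
Perpetuity value at year 6: €2,660.00 / 0.112 = 23750.00000
PV of perpetuity: 23750.00000 / (1+0.112)^6 = 12561.30875
Total PV = 14806.08767 + 12561.30875 = 27367.39642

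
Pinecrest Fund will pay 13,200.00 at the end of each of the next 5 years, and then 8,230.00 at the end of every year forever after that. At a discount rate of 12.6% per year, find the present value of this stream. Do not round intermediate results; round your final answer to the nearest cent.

82970.07

PV of 5-year annuity: 13,200.00 × [1 − (1+0.126)^−5] / 0.126 = 46884.18222
Perpetuity value at year 5: 8,230.00 / 0.126 = 65317.46032
PV of perpetuity: 65317.46032 / (1+0.126)^5 = 36085.88307
Total PV = 46884.18222 + 36085.88307 = 82970.06529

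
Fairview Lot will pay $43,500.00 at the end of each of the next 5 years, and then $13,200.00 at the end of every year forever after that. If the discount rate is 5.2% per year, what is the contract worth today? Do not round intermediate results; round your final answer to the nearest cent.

$384307.19

PV of 5-year annuity: $43,500.00 × [1 − (1+0.052)^−5] / 0.052 = 187295.55366
Perpetuity value at year 5: $13,200.00 / 0.052 = 253846.15385
PV of perpetuity: 253846.15385 / (1+0.052)^5 = 197011.64101
Total PV = 187295.55366 + 197011.64101 = 384307.19467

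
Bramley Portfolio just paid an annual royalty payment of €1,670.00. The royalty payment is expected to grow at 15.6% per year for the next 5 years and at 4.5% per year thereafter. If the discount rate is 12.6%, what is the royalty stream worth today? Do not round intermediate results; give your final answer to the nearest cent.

€33613.85

D_1 = 1930.52000
D_2 = 2231.68112
D_3 = 2579.82337
D_4 = 2982.27582
D_5 = 3447.51085
Terminal value at year 5: TV = D_5×(1+g_2)/(r−g_2) = 3602.64884/0.081 = 44477.14614
P_0 = D_1/(1+r)^1 + D_2/(1+r)^2 + D_3/(1+r)^3 + D_4/(1+r)^4 + D_5/(1+r)^5 + TV/(1+r)^5
    = 1714.49378 + 1760.17301 + 1807.06928 + 1855.21499 + 1904.64346 + 24572.25200 = 33613.84652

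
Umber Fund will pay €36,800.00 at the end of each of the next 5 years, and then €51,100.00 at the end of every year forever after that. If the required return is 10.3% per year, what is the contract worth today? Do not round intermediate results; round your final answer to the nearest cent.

€442321.16

PV of 5-year annuity: €36,800.00 × [1 − (1+0.103)^−5] / 0.103 = 138438.36589
Perpetuity value at year 5: €51,100.00 / 0.103 = 496116.50485
PV of perpetuity: 496116.50485 / (1+0.103)^5 = 303882.79570
Total PV = 138438.36589 + 303882.79570 = 442321.16159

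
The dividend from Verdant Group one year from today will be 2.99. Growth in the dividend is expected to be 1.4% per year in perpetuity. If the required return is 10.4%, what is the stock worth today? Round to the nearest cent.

33.22

Growing perpetuity: P = D₁ / (r − g) = 2.9900 / (0.104 − 0.014) = 33.22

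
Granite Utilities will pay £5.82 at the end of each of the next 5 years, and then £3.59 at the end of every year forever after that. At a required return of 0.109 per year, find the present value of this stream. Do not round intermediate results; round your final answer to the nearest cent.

£41.20

PV of 5-year annuity: £5.82 × [1 − (1+0.109)^−5] / 0.109 = 21.56434
Perpetuity value at year 5: £3.59 / 0.109 = 32.93578
PV of perpetuity: 32.93578 / (1+0.109)^5 = 19.63406
Total PV = 21.56434 + 19.63406 = 41.19841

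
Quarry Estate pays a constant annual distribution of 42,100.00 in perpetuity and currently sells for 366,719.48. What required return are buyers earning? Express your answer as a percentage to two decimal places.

11.48%

P = C/r ⇒ r = C/P = 42,100.00/366,719.48 = 0.114802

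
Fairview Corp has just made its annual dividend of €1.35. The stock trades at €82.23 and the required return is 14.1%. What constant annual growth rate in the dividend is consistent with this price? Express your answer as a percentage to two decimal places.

12.26%

P = D₀(1+g)/(r−g) ⇒ P(r−g) = D₀(1+g) ⇒ g(P+D₀) = P·r − D₀
g = (P·r − D₀)/(P + D₀) = (€82.23×0.141 − €1.35) / (€82.23 + €1.35) = 0.122570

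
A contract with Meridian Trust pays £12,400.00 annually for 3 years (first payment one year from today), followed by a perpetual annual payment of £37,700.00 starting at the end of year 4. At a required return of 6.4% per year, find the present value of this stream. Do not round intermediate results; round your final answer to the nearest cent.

PV of 3-year annuity: £12,400.00 × [1 − (1+0.064)^−3] / 0.064 = 32901.56960
Perpetuity value at year 3: £37,700.00 / 0.064 = 589062.50000
PV of perpetuity: 589062.50000 / (1+0.064)^3 = 489031.11501
Total PV = 32901.56960 + 489031.11501 = 521932.68461

£521932.68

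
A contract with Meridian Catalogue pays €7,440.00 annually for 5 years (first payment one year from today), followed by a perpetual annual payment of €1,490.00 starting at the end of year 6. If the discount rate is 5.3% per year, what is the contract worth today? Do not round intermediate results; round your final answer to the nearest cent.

PV of 5-year annuity: €7,440.00 × [1 − (1+0.053)^−5] / 0.053 = 31945.92232
Perpetuity value at year 5: €1,490.00 / 0.053 = 28113.20755
PV of perpetuity: 28113.20755 / (1+0.053)^5 = 21715.43547
Total PV = 31945.92232 + 21715.43547 = 53661.35779

€53661.36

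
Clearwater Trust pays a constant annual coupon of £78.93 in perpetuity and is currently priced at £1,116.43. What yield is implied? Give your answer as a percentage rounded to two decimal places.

P = C/r ⇒ r = C/P = £78.93/£1,116.43 = 0.070699

7.07%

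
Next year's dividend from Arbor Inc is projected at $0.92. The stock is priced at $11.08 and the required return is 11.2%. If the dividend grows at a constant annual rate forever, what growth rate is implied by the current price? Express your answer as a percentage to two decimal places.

2.90%

P = D₁/(r−g) ⇒ g = r − D₁/P = 0.112 − $0.92/$11.08 = 0.028968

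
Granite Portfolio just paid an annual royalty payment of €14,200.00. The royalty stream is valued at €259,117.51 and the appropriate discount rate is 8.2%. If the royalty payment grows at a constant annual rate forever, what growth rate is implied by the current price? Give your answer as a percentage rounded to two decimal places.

P = D₀(1+g)/(r−g) ⇒ P(r−g) = D₀(1+g) ⇒ g(P+D₀) = P·r − D₀
g = (P·r − D₀)/(P + D₀) = (€259,117.51×0.082 − €14,200.00) / (€259,117.51 + €14,200.00) = 0.025786

2.58%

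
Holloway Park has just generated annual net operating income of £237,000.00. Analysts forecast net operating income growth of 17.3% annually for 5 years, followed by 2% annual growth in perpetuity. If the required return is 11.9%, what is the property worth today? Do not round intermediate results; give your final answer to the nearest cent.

£4458672.87

D_1 = 278001.00000
D_2 = 326095.17300
D_3 = 382509.63793
D_4 = 448683.80529
D_5 = 526306.10361
Terminal value at year 5: TV = D_5×(1+g_2)/(r−g_2) = 536832.22568/0.099 = 5422547.73412
P_0 = D_1/(1+r)^1 + D_2/(1+r)^2 + D_3/(1+r)^3 + D_4/(1+r)^4 + D_5/(1+r)^5 + TV/(1+r)^5
    = 248436.99732 + 260425.91408 + 272993.38446 + 286167.32795 + 299977.01134 + 3090672.23802 = 4458672.87317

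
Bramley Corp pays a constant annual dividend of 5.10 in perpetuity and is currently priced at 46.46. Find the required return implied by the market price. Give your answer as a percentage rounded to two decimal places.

10.98%

P = C/r ⇒ r = C/P = 5.10/46.46 = 0.109772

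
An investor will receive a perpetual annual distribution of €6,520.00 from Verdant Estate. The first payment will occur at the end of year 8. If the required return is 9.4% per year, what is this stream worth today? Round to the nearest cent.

€36982.69

Value at end of year 7: C / r = €6,520.00 / 0.094 = €69,361.7021
Discount to today: PV = €69,361.7021 / (1 + 0.094)^7 = €69,361.7021 / 1.875518 = €36,982.69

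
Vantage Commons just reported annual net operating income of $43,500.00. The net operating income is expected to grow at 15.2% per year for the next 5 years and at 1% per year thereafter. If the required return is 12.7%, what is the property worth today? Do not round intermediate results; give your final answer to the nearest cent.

D_1 = 50112.00000
D_2 = 57729.02400
D_3 = 66503.83565
D_4 = 76612.41867
D_5 = 88257.50630
Terminal value at year 5: TV = D_5×(1+g_2)/(r−g_2) = 89140.08137/0.117 = 761881.03732
P_0 = D_1/(1+r)^1 + D_2/(1+r)^2 + D_3/(1+r)^3 + D_4/(1+r)^4 + D_5/(1+r)^5 + TV/(1+r)^5
    = 44464.95120 + 45451.30770 + 46459.54434 + 47490.14648 + 48543.61024 + 419051.67816 = 651461.23812

$651461.24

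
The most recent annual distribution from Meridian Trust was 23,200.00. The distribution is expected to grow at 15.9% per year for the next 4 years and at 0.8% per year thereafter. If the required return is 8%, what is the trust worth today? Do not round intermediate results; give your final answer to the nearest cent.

541837.00

D_1 = 26888.80000
D_2 = 31164.11920
D_3 = 36119.21415
D_4 = 41862.16920
Terminal value at year 4: TV = D_4×(1+g_2)/(r−g_2) = 42197.06656/0.072 = 586070.36884
P_0 = D_1/(1+r)^1 + D_2/(1+r)^2 + D_3/(1+r)^3 + D_4/(1+r)^4 + TV/(1+r)^4
    = 24897.03704 + 26718.20919 + 28672.59671 + 30769.94407 + 430779.21694 = 541837.00395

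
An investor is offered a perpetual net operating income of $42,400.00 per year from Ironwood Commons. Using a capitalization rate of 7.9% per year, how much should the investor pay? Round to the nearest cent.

Level perpetuity: PV = C / r = $42,400.00 / 0.079 = $536,708.86

$536708.86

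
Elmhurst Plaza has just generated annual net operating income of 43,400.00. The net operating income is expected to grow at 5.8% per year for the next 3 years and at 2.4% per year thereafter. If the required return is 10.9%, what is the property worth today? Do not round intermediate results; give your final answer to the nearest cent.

572564.04

D_1 = 45917.20000
D_2 = 48580.39760
D_3 = 51398.06066
Terminal value at year 3: TV = D_3×(1+g_2)/(r−g_2) = 52631.61412/0.085 = 619195.46020
P_0 = D_1/(1+r)^1 + D_2/(1+r)^2 + D_3/(1+r)^3 + TV/(1+r)^3
    = 41404.14788 + 39500.07976 + 37683.57474 + 453976.24161 = 572564.04400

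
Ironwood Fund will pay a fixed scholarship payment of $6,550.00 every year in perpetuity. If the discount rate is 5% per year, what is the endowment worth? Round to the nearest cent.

$131000.00

Level perpetuity: PV = C / r = $6,550.00 / 0.05 = $131,000.00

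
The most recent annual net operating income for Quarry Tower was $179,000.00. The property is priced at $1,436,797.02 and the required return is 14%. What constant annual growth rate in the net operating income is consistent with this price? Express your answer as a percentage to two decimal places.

1.37%

P = D₀(1+g)/(r−g) ⇒ P(r−g) = D₀(1+g) ⇒ g(P+D₀) = P·r − D₀
g = (P·r − D₀)/(P + D₀) = ($1,436,797.02×0.14 − $179,000.00) / ($1,436,797.02 + $179,000.00) = 0.013709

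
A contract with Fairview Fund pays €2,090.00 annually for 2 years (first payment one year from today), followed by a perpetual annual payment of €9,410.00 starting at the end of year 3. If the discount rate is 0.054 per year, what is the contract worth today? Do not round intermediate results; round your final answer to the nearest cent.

€160725.13

PV of 2-year annuity: €2,090.00 × [1 − (1+0.054)^−2] / 0.054 = 3864.25256
Perpetuity value at year 2: €9,410.00 / 0.054 = 174259.25926
PV of perpetuity: 174259.25926 / (1+0.054)^2 = 156860.87810
Total PV = 3864.25256 + 156860.87810 = 160725.13067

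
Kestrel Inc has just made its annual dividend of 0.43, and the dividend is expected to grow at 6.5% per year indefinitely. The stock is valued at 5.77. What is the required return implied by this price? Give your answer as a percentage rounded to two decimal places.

14.44%

D₁ = 0.43 × 1.065 = 0.4580
P = D₁/(r − g) ⇒ r = D₁/P + g = 0.4580/5.77 + 0.065 = 0.079367 + 0.065 = 0.144367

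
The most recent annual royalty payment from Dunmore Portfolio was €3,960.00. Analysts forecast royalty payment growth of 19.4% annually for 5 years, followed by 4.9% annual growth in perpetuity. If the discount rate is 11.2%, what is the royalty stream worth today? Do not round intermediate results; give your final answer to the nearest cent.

D_1 = 4728.24000
D_2 = 5645.51856
D_3 = 6740.74916
D_4 = 8048.45450
D_5 = 9609.85467
Terminal value at year 5: TV = D_5×(1+g_2)/(r−g_2) = 10080.73755/0.063 = 160011.70713
P_0 = D_1/(1+r)^1 + D_2/(1+r)^2 + D_3/(1+r)^3 + D_4/(1+r)^4 + D_5/(1+r)^5 + TV/(1+r)^5
    = 4252.01439 + 4565.56221 + 4902.23137 + 5263.72685 + 5651.87937 + 94108.27706 = 118743.69124

€118743.69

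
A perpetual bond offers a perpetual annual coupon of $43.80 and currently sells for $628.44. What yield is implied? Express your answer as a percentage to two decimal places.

P = C/r ⇒ r = C/P = $43.80/$628.44 = 0.069696

6.97%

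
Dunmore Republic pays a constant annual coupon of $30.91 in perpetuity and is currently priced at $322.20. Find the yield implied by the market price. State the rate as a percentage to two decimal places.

9.59%

P = C/r ⇒ r = C/P = $30.91/$322.20 = 0.095934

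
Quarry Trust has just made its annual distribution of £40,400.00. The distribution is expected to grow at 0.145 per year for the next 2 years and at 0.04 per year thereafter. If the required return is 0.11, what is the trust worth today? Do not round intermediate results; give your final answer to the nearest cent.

D_1 = 46258.00000
D_2 = 52965.41000
Terminal value at year 2: TV = D_2×(1+g_2)/(r−g_2) = 55084.02640/0.07 = 786914.66286
P_0 = D_1/(1+r)^1 + D_2/(1+r)^2 + TV/(1+r)^2
    = 41673.87387 + 42987.91494 + 638677.59342 = 723339.38224

£723339.38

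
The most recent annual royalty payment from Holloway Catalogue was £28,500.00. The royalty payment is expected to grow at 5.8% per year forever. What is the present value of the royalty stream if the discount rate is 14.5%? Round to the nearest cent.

£346586.21

D₁ = D₀ × (1 + g) = £28,500.00 × 1.058 = £30,153.0000
Growing perpetuity: P = D₁ / (r − g) = £30,153.0000 / (0.145 − 0.058) = £346,586.21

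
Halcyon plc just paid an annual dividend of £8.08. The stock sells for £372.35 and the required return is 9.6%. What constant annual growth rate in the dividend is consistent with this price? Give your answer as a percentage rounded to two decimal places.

7.27%

P = D₀(1+g)/(r−g) ⇒ P(r−g) = D₀(1+g) ⇒ g(P+D₀) = P·r − D₀
g = (P·r − D₀)/(P + D₀) = (£372.35×0.096 − £8.08) / (£372.35 + £8.08) = 0.072722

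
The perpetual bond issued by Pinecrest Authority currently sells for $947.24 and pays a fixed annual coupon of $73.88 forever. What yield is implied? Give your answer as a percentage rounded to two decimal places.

P = C/r ⇒ r = C/P = $73.88/$947.24 = 0.077995

7.80%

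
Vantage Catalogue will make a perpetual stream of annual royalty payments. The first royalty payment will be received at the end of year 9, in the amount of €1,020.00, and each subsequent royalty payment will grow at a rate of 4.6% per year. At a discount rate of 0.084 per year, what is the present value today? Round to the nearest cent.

€14079.34

Value at end of year 8: C₁ / (r − g) = €1,020.00 / (0.084 − 0.046) = €26,842.1053
Discount to today: PV = €26,842.1053 / (1 + 0.084)^8 = €26,842.1053 / 1.906489 = €14,079.34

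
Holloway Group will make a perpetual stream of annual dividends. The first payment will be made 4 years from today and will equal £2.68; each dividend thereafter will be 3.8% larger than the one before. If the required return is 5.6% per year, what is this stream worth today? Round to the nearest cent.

£126.44

Value at end of year 3: C₁ / (r − g) = £2.68 / (0.056 − 0.038) = £148.8889
Discount to today: PV = £148.8889 / (1 + 0.056)^3 = £148.8889 / 1.177584 = £126.44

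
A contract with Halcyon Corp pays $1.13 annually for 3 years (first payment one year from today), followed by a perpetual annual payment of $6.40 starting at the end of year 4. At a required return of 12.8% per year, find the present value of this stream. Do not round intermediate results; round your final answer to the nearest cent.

PV of 3-year annuity: $1.13 × [1 − (1+0.128)^−3] / 0.128 = 2.67719
Perpetuity value at year 3: $6.40 / 0.128 = 50.00000
PV of perpetuity: 50.00000 / (1+0.128)^3 = 34.83716
Total PV = 2.67719 + 34.83716 = 37.51435

$37.51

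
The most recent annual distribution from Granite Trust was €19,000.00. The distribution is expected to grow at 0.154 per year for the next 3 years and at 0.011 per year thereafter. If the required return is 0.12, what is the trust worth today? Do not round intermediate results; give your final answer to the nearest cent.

D_1 = 21926.00000
D_2 = 25302.60400
D_3 = 29199.20502
Terminal value at year 3: TV = D_3×(1+g_2)/(r−g_2) = 29520.39627/0.109 = 270829.32359
P_0 = D_1/(1+r)^1 + D_2/(1+r)^2 + D_3/(1+r)^3 + TV/(1+r)^3
    = 19576.78571 + 20171.08099 + 20783.41738 + 192770.96306 = 253302.24715

€253302.25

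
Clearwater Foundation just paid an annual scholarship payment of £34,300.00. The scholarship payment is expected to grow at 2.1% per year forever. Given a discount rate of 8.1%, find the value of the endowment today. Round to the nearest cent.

D₁ = D₀ × (1 + g) = £34,300.00 × 1.021 = £35,020.3000
Growing perpetuity: P = D₁ / (r − g) = £35,020.3000 / (0.081 − 0.021) = £583,671.67

£583671.67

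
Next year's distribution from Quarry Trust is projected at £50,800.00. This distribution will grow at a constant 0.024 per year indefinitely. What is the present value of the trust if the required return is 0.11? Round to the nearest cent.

£590697.67

Growing perpetuity: P = D₁ / (r − g) = £50,800.0000 / (0.11 − 0.024) = £590,697.67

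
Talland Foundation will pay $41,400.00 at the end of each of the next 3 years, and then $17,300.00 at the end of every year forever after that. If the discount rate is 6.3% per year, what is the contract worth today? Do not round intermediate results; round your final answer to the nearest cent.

$338666.86

PV of 3-year annuity: $41,400.00 × [1 − (1+0.063)^−3] / 0.063 = 110051.31838
Perpetuity value at year 3: $17,300.00 / 0.063 = 274603.17460
PV of perpetuity: 274603.17460 / (1+0.063)^3 = 228615.54639
Total PV = 110051.31838 + 228615.54639 = 338666.86477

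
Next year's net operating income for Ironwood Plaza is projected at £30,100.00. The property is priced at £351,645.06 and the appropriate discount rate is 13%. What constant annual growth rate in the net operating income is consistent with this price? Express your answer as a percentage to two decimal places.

P = D₁/(r−g) ⇒ g = r − D₁/P = 0.13 − £30,100.00/£351,645.06 = 0.044402

4.44%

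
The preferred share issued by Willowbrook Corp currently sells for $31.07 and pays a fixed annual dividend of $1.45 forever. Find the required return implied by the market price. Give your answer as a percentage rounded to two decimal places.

P = C/r ⇒ r = C/P = $1.45/$31.07 = 0.046669

4.67%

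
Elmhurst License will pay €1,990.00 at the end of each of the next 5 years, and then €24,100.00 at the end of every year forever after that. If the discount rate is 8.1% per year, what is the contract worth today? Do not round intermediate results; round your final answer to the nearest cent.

PV of 5-year annuity: €1,990.00 × [1 − (1+0.081)^−5] / 0.081 = 7924.59563
Perpetuity value at year 5: €24,100.00 / 0.081 = 297530.86420
PV of perpetuity: 297530.86420 / (1+0.081)^5 = 201559.63068
Total PV = 7924.59563 + 201559.63068 = 209484.22631

€209484.23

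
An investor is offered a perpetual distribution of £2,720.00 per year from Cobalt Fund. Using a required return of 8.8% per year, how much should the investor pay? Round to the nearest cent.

Level perpetuity: PV = C / r = £2,720.00 / 0.088 = £30,909.09

£30909.09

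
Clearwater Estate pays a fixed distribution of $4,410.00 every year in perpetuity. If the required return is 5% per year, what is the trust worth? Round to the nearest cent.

$88200.00

Level perpetuity: PV = C / r = $4,410.00 / 0.05 = $88,200.00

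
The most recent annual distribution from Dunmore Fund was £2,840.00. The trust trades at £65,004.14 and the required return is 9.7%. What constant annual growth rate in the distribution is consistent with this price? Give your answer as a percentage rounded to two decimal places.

5.11%

P = D₀(1+g)/(r−g) ⇒ P(r−g) = D₀(1+g) ⇒ g(P+D₀) = P·r − D₀
g = (P·r − D₀)/(P + D₀) = (£65,004.14×0.097 − £2,840.00) / (£65,004.14 + £2,840.00) = 0.051079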